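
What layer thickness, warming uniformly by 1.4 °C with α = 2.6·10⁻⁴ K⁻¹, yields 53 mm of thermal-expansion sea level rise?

H ≈ 146 m

H = Δh/(αΔT) = 0.053 / (2.6×10⁻⁴ × 1.4) ≈ 145.6 m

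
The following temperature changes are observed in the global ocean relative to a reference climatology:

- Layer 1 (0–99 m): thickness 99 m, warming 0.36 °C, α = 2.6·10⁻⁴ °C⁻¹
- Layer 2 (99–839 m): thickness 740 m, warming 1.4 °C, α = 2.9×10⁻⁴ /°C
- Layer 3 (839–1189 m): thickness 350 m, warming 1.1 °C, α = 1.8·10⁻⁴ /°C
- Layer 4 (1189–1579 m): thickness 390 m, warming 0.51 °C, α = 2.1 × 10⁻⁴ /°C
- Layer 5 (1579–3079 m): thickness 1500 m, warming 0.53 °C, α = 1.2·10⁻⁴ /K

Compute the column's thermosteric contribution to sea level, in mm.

Δh ≈ 516 mm

0.36 × 99 × 2.6×10⁻⁴ = 0.0092664 m
740 × 1.4 × 2.9×10⁻⁴ = 0.30044 m
1.1 × 350 × 1.8×10⁻⁴ = 0.06930 m
0.51 × 2.1×10⁻⁴ × 390 = 0.041769 m
Layer 5: 1.2×10⁻⁴ × 0.53 × 1500 = 0.09540 m
Δh = 0.0092664 + 0.30044 + 0.06930 + 0.041769 + 0.09540 = 0.5161754 m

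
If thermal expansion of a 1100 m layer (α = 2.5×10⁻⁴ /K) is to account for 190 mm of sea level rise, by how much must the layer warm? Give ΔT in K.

ΔT = Δh/(αH) = 0.19 / (2.5×10⁻⁴ × 1100) ≈ 0.6909 K

about 0.691 K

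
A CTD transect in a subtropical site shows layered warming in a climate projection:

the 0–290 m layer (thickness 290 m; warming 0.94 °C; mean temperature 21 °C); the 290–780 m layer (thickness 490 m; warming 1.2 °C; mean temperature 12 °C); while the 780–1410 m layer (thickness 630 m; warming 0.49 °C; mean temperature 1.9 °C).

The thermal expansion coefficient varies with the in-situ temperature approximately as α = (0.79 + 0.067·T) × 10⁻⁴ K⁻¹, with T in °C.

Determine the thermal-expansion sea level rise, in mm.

Δh ≈ 180 mm

Layer 1: α = (0.79 + 0.067×21)×10⁻⁴ = 2.197×10⁻⁴ K⁻¹
Layer 2: α = (0.79 + 0.067×12)×10⁻⁴ = 1.594×10⁻⁴ K⁻¹
Layer 3: α = (0.79 + 0.067×1.9)×10⁻⁴ = 0.9173×10⁻⁴ K⁻¹
0–290 m: 2.197×10⁻⁴ × 0.94 × 290 = 0.05989022 m
490 × 1.2 × 1.594×10⁻⁴ = 0.0937272 m
630 × 0.9173×10⁻⁴ × 0.49 = 0.028317051 m
Δh = 0.05989022 + 0.0937272 + 0.028317051 = 0.181934471 m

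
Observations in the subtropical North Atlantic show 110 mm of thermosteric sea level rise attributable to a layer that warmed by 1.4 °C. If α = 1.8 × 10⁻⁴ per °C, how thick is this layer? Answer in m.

H = Δh/(αΔT) = 0.11 / (1.8×10⁻⁴ × 1.4) ≈ 436.5 m

437 m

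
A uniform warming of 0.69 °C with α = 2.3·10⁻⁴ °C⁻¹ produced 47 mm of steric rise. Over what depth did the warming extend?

H ≈ 300 m

H = Δh/(αΔT) = 0.047 / (2.3×10⁻⁴ × 0.69) ≈ 296.2 m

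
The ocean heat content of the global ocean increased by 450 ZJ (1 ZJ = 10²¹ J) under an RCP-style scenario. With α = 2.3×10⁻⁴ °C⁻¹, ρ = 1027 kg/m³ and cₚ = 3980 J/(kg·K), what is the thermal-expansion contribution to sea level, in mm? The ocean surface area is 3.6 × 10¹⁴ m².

Per unit area: Q = 450×10²¹ / (3.6×10¹⁴) = 1.25×10⁹ J/m²
Δh = αQ/(ρcₚ) = 2.3×10⁻⁴ × 1.25×10⁹ / (1027 × 3980) ≈ 0.070337 m

Δh ≈ 70.3 mm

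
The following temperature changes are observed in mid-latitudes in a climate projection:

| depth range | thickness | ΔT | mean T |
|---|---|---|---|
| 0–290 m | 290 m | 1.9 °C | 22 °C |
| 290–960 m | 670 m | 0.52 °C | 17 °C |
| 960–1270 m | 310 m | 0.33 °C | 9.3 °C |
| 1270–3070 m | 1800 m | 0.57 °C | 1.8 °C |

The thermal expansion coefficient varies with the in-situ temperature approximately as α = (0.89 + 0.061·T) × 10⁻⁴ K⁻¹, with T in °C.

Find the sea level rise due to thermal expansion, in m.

about 0.31 m

Layer 1: α = (0.89 + 0.061×22)×10⁻⁴ = 2.232×10⁻⁴ K⁻¹
Layer 2: α = (0.89 + 0.061×17)×10⁻⁴ = 1.927×10⁻⁴ K⁻¹
Layer 3: α = (0.89 + 0.061×9.3)×10⁻⁴ = 1.4573×10⁻⁴ K⁻¹
Layer 4: α = (0.89 + 0.061×1.8)×10⁻⁴ = 0.9998×10⁻⁴ K⁻¹
Layer 1: 290 × 2.232×10⁻⁴ × 1.9 = 0.1229832 m
290–960 m: 0.52 × 670 × 1.927×10⁻⁴ = 0.06713668 m
960–1270 m: 310 × 1.4573×10⁻⁴ × 0.33 = 0.014908179 m
Layer 4: 1800 × 0.57 × 0.9998×10⁻⁴ = 0.10257948 m
Δh = 0.1229832 + 0.06713668 + 0.014908179 + 0.10257948 = 0.307607539 m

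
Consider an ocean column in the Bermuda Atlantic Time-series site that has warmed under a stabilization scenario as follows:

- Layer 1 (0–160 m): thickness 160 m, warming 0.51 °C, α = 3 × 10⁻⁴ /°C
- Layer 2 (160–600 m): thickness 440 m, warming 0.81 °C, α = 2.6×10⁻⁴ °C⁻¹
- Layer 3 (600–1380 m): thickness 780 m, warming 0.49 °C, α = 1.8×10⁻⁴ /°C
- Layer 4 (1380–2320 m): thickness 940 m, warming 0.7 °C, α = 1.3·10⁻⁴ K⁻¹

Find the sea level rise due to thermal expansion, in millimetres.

Layer 1: 0.51 × 160 × 3×10⁻⁴ = 0.02448 m
Layer 2: 2.6×10⁻⁴ × 0.81 × 440 = 0.092664 m
600–1380 m: 1.8×10⁻⁴ × 780 × 0.49 = 0.068796 m
0.7 × 1.3×10⁻⁴ × 940 = 0.08554 m
Δh = 0.02448 + 0.092664 + 0.068796 + 0.08554 = 0.27148 m ≈ 271 mm

271 mm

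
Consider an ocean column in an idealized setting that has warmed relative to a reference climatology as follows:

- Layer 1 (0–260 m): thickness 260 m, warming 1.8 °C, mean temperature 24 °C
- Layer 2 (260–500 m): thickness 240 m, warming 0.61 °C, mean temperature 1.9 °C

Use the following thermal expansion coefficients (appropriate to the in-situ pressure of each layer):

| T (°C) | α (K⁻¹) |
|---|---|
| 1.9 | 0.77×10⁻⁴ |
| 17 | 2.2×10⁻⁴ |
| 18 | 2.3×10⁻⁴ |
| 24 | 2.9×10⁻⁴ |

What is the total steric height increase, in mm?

about 150 mm

Layer 1 at 24 °C → α = 2.9×10⁻⁴ K⁻¹
Layer 2 at 1.9 °C → α = 0.77×10⁻⁴ K⁻¹
Layer 1: 1.8 × 2.9×10⁻⁴ × 260 = 0.13572 m
Layer 2: 0.77×10⁻⁴ × 240 × 0.61 = 0.0112728 m
Δh = 0.13572 + 0.0112728 = 0.1469928 m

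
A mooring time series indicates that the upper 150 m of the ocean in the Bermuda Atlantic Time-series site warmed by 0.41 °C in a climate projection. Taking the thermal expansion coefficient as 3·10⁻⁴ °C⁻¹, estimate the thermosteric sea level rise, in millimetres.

Δh ≈ 18 mm

Δh = αΔT·H = 3×10⁻⁴ × 0.41 × 150 = 0.01845 m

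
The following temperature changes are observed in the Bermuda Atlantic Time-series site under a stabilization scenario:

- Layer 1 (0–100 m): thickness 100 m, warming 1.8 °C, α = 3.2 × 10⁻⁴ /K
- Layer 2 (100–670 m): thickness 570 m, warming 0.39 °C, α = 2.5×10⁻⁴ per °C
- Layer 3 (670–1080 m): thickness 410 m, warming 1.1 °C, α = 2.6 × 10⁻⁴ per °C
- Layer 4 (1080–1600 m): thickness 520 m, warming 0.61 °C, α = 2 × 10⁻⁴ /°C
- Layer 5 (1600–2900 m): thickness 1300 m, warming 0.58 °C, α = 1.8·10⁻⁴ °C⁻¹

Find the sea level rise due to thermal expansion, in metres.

Δh = 0.430 m

1.8 × 3.2×10⁻⁴ × 100 = 0.05760 m
Layer 2: 0.39 × 570 × 2.5×10⁻⁴ = 0.055575 m
670–1080 m: 1.1 × 410 × 2.6×10⁻⁴ = 0.11726 m
Layer 4: 0.61 × 2×10⁻⁴ × 520 = 0.06344 m
1.8×10⁻⁴ × 0.58 × 1300 = 0.13572 m
Δh = 0.05760 + 0.055575 + 0.11726 + 0.06344 + 0.13572 = 0.429595 m ≈ 0.430 m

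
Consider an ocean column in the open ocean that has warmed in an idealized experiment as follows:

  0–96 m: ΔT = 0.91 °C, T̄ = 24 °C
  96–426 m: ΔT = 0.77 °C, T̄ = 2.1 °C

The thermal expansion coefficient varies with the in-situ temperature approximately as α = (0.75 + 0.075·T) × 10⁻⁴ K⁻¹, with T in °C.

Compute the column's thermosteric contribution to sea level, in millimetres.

45 mm

Layer 1: α = (0.75 + 0.075×24)×10⁻⁴ = 2.55×10⁻⁴ K⁻¹
Layer 2: α = (0.75 + 0.075×2.1)×10⁻⁴ = 0.9075×10⁻⁴ K⁻¹
0.91 × 96 × 2.55×10⁻⁴ = 0.0222768 m
330 × 0.77 × 0.9075×10⁻⁴ = 0.023059575 m
Δh = 0.0222768 + 0.023059575 = 0.045336375 m ≈ 45 mm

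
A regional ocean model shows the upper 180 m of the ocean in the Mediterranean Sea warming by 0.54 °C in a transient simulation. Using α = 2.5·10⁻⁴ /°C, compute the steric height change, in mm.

about 24.3 mm

Δh = αΔT·H = 2.5×10⁻⁴ × 0.54 × 180 = 0.02430 m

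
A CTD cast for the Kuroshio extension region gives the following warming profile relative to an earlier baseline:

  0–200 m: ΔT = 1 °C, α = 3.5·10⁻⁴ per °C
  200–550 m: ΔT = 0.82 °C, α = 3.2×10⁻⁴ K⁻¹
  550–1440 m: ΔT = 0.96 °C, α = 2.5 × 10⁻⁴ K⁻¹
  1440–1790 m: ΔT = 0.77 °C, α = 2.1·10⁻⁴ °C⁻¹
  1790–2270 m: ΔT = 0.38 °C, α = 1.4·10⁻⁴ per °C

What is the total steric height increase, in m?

Δh = 0.458 m

Layer 1: 3.5×10⁻⁴ × 1 × 200 = 0.07000 m
200–550 m: 3.2×10⁻⁴ × 350 × 0.82 = 0.09184 m
550–1440 m: 890 × 2.5×10⁻⁴ × 0.96 = 0.21360 m
1440–1790 m: 0.77 × 2.1×10⁻⁴ × 350 = 0.056595 m
Layer 5: 0.38 × 1.4×10⁻⁴ × 480 = 0.025536 m
Δh = 0.07000 + 0.09184 + 0.21360 + 0.056595 + 0.025536 = 0.457571 m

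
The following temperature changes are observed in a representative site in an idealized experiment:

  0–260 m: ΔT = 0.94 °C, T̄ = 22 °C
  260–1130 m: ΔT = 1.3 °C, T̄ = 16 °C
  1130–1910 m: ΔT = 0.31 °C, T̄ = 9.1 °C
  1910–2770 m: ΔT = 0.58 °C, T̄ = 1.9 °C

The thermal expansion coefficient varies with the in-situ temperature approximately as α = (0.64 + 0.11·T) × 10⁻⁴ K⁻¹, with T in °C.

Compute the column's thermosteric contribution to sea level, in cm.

Layer 1: α = (0.64 + 0.11×22)×10⁻⁴ = 3.06×10⁻⁴ K⁻¹
Layer 2: α = (0.64 + 0.11×16)×10⁻⁴ = 2.4×10⁻⁴ K⁻¹
Layer 3: α = (0.64 + 0.11×9.1)×10⁻⁴ = 1.641×10⁻⁴ K⁻¹
Layer 4: α = (0.64 + 0.11×1.9)×10⁻⁴ = 0.849×10⁻⁴ K⁻¹
Layer 1: 0.94 × 260 × 3.06×10⁻⁴ = 0.0747864 m
260–1130 m: 1.3 × 870 × 2.4×10⁻⁴ = 0.27144 m
780 × 1.641×10⁻⁴ × 0.31 = 0.03967938 m
Layer 4: 860 × 0.849×10⁻⁴ × 0.58 = 0.04234812 m
Δh = 0.0747864 + 0.27144 + 0.03967938 + 0.04234812 = 0.4282539 m ≈ 43 cm

about 43 cm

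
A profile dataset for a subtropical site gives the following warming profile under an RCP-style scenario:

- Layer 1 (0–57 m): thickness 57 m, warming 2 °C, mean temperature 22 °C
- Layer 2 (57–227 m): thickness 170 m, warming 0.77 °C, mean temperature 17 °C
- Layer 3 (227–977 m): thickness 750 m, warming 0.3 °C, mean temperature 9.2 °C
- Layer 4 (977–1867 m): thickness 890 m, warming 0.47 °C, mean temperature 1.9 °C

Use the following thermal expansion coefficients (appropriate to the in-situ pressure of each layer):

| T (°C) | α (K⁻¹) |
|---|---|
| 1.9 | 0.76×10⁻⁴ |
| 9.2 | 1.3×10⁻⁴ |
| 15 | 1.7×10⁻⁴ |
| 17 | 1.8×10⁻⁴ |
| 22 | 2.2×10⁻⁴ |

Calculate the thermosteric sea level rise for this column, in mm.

Layer 1 at 22 °C → α = 2.2×10⁻⁴ K⁻¹
Layer 2 at 17 °C → α = 1.8×10⁻⁴ K⁻¹
Layer 3 at 9.2 °C → α = 1.3×10⁻⁴ K⁻¹
Layer 4 at 1.9 °C → α = 0.76×10⁻⁴ K⁻¹
Layer 1: 57 × 2.2×10⁻⁴ × 2 = 0.02508 m
Layer 2: 0.77 × 1.8×10⁻⁴ × 170 = 0.023562 m
Layer 3: 1.3×10⁻⁴ × 0.3 × 750 = 0.02925 m
Layer 4: 890 × 0.47 × 0.76×10⁻⁴ = 0.0317908 m
Δh = 0.02508 + 0.023562 + 0.02925 + 0.0317908 = 0.1096828 m

about 110 mm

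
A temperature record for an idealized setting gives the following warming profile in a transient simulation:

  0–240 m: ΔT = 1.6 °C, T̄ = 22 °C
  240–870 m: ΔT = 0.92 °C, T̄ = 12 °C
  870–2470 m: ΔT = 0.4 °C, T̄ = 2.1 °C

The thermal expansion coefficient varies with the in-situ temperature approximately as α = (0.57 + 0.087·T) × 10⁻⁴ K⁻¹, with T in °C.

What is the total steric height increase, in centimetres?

23.7 cm

Layer 1: α = (0.57 + 0.087×22)×10⁻⁴ = 2.484×10⁻⁴ K⁻¹
Layer 2: α = (0.57 + 0.087×12)×10⁻⁴ = 1.614×10⁻⁴ K⁻¹
Layer 3: α = (0.57 + 0.087×2.1)×10⁻⁴ = 0.7527×10⁻⁴ K⁻¹
Layer 1: 240 × 2.484×10⁻⁴ × 1.6 = 0.0953856 m
1.614×10⁻⁴ × 0.92 × 630 = 0.09354744 m
1600 × 0.4 × 0.7527×10⁻⁴ = 0.0481728 m
Δh = 0.0953856 + 0.09354744 + 0.0481728 = 0.23710584 m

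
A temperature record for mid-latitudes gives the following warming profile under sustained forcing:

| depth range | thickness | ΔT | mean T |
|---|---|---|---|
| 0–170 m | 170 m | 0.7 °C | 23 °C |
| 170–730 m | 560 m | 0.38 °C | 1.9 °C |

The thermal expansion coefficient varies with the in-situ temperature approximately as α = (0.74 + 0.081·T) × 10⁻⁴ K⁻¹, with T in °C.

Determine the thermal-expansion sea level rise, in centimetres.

5.00 cm of thermosteric rise

Layer 1: α = (0.74 + 0.081×23)×10⁻⁴ = 2.603×10⁻⁴ K⁻¹
Layer 2: α = (0.74 + 0.081×1.9)×10⁻⁴ = 0.8939×10⁻⁴ K⁻¹
Layer 1: 2.603×10⁻⁴ × 0.7 × 170 = 0.0309757 m
Layer 2: 560 × 0.38 × 0.8939×10⁻⁴ = 0.019022192 m
Δh = 0.0309757 + 0.019022192 = 0.049997892 m ≈ 5.00 cm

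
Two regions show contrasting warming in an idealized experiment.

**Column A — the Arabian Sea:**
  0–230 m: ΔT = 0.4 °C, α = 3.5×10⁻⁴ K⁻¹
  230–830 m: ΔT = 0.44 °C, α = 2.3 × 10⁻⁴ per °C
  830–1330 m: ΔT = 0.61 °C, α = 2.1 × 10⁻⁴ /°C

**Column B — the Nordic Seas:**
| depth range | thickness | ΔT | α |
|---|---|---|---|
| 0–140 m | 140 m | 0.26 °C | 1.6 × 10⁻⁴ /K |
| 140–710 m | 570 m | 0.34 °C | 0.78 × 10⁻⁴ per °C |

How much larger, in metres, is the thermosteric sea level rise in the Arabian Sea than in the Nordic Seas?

A Layer 1: 230 × 3.5×10⁻⁴ × 0.4 = 0.03220 m
A Layer 2: 600 × 0.44 × 2.3×10⁻⁴ = 0.06072 m
A 830–1330 m: 500 × 2.1×10⁻⁴ × 0.61 = 0.06405 m
A total: 0.15697 m
B 1.6×10⁻⁴ × 0.26 × 140 = 0.005824 m
B 570 × 0.78×10⁻⁴ × 0.34 = 0.0151164 m
B total: 0.0209404 m
Difference: 0.15697 − 0.0209404 = 0.1360296 m

Δh_A − Δh_B ≈ 0.14 m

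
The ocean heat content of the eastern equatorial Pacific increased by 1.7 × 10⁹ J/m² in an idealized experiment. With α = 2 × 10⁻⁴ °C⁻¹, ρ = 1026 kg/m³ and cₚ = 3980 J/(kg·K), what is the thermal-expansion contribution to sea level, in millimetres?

Δh = αQ/(ρcₚ) = 2×10⁻⁴ × 1.7×10⁹ / (1026 × 3980) ≈ 0.083262 m

83.3 mm of thermosteric rise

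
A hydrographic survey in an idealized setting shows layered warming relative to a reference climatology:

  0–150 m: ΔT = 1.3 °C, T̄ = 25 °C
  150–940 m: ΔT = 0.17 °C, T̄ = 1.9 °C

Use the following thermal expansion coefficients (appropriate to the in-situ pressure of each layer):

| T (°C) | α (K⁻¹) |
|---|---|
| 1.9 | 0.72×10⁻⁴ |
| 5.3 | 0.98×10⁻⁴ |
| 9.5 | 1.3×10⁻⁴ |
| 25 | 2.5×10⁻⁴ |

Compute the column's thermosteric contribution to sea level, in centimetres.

Δh ≈ 5.84 cm

Layer 1 at 25 °C → α = 2.5×10⁻⁴ K⁻¹
Layer 2 at 1.9 °C → α = 0.72×10⁻⁴ K⁻¹
2.5×10⁻⁴ × 1.3 × 150 = 0.04875 m
150–940 m: 0.72×10⁻⁴ × 790 × 0.17 = 0.0096696 m
Δh = 0.04875 + 0.0096696 = 0.0584196 m ≈ 5.84 cm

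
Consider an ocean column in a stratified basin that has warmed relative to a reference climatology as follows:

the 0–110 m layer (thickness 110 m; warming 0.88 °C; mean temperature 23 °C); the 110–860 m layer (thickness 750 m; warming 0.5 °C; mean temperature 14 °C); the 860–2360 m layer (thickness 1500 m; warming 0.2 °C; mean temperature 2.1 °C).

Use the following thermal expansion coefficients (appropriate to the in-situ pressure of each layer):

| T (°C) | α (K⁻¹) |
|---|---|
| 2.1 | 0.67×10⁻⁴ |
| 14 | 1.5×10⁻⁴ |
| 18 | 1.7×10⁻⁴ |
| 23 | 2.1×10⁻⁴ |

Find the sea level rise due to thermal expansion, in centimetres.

Layer 1 at 23 °C → α = 2.1×10⁻⁴ K⁻¹
Layer 2 at 14 °C → α = 1.5×10⁻⁴ K⁻¹
Layer 3 at 2.1 °C → α = 0.67×10⁻⁴ K⁻¹
2.1×10⁻⁴ × 110 × 0.88 = 0.020328 m
110–860 m: 0.5 × 750 × 1.5×10⁻⁴ = 0.05625 m
Layer 3: 1500 × 0.67×10⁻⁴ × 0.2 = 0.02010 m
Δh = 0.020328 + 0.05625 + 0.02010 = 0.096678 m

9.67 cm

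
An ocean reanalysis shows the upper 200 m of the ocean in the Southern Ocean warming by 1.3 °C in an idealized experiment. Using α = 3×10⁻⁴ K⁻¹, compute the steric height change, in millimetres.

78.0 mm of thermosteric rise

Δh = αΔT·H = 3×10⁻⁴ × 1.3 × 200 = 0.07800 m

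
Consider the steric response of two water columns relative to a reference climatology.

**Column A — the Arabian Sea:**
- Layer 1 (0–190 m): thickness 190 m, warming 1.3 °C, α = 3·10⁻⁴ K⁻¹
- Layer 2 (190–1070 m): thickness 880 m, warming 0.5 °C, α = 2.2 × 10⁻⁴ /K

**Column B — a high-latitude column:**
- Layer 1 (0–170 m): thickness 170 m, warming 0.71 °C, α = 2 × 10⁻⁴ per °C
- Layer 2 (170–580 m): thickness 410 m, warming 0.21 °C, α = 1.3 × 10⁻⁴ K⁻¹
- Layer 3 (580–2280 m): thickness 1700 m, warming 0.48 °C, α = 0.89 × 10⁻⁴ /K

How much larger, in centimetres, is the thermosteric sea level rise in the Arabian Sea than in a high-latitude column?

6.3 cm larger

A 3×10⁻⁴ × 1.3 × 190 = 0.07410 m
A 0.5 × 880 × 2.2×10⁻⁴ = 0.09680 m
A total: 0.17090 m
B 0–170 m: 2×10⁻⁴ × 170 × 0.71 = 0.02414 m
B 410 × 0.21 × 1.3×10⁻⁴ = 0.011193 m
B 580–2280 m: 0.48 × 1700 × 0.89×10⁻⁴ = 0.072624 m
B total: 0.107957 m
Difference: 0.17090 − 0.107957 = 0.062943 m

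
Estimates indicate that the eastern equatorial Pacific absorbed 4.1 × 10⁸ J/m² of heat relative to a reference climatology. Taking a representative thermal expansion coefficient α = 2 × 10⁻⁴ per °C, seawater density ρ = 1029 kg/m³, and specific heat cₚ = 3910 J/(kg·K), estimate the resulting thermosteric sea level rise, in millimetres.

20.4 mm

Δh = αQ/(ρcₚ) = 2×10⁻⁴ × 4.1×10⁸ / (1029 × 3910) ≈ 0.020381 m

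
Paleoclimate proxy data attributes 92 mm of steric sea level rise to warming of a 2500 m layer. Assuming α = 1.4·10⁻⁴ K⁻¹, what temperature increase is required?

ΔT = Δh/(αH) = 0.092 / (1.4×10⁻⁴ × 2500) ≈ 0.2629 K

0.263 K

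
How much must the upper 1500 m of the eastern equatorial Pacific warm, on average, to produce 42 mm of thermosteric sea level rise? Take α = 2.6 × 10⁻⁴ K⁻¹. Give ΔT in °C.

ΔT ≈ 0.108 °C

ΔT = Δh/(αH) = 0.042 / (2.6×10⁻⁴ × 1500) ≈ 0.1077 °C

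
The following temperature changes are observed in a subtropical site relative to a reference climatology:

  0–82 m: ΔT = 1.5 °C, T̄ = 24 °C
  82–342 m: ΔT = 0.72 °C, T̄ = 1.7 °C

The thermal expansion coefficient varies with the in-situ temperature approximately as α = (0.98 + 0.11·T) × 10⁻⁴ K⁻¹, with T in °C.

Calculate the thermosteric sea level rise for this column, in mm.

Layer 1: α = (0.98 + 0.11×24)×10⁻⁴ = 3.62×10⁻⁴ K⁻¹
Layer 2: α = (0.98 + 0.11×1.7)×10⁻⁴ = 1.167×10⁻⁴ K⁻¹
3.62×10⁻⁴ × 82 × 1.5 = 0.044526 m
82–342 m: 0.72 × 260 × 1.167×10⁻⁴ = 0.02184624 m
Δh = 0.044526 + 0.02184624 = 0.06637224 m

about 66 mm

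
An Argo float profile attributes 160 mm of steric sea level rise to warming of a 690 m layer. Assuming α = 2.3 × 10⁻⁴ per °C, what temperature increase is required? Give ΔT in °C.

ΔT = Δh/(αH) = 0.16 / (2.3×10⁻⁴ × 690) ≈ 1.008 °C

1.0 °C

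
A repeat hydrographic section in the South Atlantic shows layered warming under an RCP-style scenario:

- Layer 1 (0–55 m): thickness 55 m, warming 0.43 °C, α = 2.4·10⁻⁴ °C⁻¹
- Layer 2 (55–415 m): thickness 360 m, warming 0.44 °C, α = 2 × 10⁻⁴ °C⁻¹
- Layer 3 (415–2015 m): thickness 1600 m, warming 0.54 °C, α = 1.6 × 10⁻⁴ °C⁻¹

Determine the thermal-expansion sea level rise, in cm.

17.6 cm of thermosteric rise

2.4×10⁻⁴ × 55 × 0.43 = 0.005676 m
2×10⁻⁴ × 0.44 × 360 = 0.03168 m
415–2015 m: 1600 × 0.54 × 1.6×10⁻⁴ = 0.13824 m
Δh = 0.005676 + 0.03168 + 0.13824 = 0.175596 m ≈ 17.6 cm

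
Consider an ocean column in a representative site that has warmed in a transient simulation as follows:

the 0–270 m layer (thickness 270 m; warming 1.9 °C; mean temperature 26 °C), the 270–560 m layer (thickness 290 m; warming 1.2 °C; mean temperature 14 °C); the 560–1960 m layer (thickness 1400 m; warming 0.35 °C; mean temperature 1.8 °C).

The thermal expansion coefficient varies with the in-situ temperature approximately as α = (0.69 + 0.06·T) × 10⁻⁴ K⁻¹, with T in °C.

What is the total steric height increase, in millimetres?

Layer 1: α = (0.69 + 0.06×26)×10⁻⁴ = 2.25×10⁻⁴ K⁻¹
Layer 2: α = (0.69 + 0.06×14)×10⁻⁴ = 1.53×10⁻⁴ K⁻¹
Layer 3: α = (0.69 + 0.06×1.8)×10⁻⁴ = 0.798×10⁻⁴ K⁻¹
1.9 × 270 × 2.25×10⁻⁴ = 0.115425 m
1.53×10⁻⁴ × 1.2 × 290 = 0.053244 m
Layer 3: 0.798×10⁻⁴ × 0.35 × 1400 = 0.039102 m
Δh = 0.115425 + 0.053244 + 0.039102 = 0.207771 m ≈ 208 mm

208 mm of thermosteric rise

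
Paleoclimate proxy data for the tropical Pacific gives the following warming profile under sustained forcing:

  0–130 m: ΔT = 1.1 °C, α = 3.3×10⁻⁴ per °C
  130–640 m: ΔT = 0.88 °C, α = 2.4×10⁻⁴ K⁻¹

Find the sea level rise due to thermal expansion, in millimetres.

130 × 1.1 × 3.3×10⁻⁴ = 0.04719 m
2.4×10⁻⁴ × 510 × 0.88 = 0.107712 m
Δh = 0.04719 + 0.107712 = 0.154902 m

150 mm of thermosteric rise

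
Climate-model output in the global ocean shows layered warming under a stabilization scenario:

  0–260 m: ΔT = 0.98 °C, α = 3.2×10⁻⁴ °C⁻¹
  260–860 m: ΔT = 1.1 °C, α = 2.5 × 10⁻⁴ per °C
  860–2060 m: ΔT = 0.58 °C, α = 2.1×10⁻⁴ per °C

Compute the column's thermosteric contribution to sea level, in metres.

Δh ≈ 0.39 m

Layer 1: 260 × 3.2×10⁻⁴ × 0.98 = 0.081536 m
1.1 × 600 × 2.5×10⁻⁴ = 0.16500 m
860–2060 m: 2.1×10⁻⁴ × 0.58 × 1200 = 0.14616 m
Δh = 0.081536 + 0.16500 + 0.14616 = 0.392696 m ≈ 0.39 m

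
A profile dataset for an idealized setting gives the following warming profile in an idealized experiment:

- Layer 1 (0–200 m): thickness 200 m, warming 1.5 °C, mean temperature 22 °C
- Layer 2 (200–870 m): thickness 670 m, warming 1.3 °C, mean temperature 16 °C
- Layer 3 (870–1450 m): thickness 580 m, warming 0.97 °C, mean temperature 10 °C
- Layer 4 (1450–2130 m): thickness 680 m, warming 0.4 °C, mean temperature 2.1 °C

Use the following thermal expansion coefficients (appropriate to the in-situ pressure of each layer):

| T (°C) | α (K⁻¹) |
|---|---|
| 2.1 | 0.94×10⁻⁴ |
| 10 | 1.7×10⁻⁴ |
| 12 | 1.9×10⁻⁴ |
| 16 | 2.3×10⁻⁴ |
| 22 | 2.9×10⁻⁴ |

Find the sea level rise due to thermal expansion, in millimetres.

Layer 1 at 22 °C → α = 2.9×10⁻⁴ K⁻¹
Layer 2 at 16 °C → α = 2.3×10⁻⁴ K⁻¹
Layer 3 at 10 °C → α = 1.7×10⁻⁴ K⁻¹
Layer 4 at 2.1 °C → α = 0.94×10⁻⁴ K⁻¹
Layer 1: 1.5 × 200 × 2.9×10⁻⁴ = 0.08700 m
200–870 m: 2.3×10⁻⁴ × 1.3 × 670 = 0.20033 m
870–1450 m: 580 × 1.7×10⁻⁴ × 0.97 = 0.095642 m
1450–2130 m: 680 × 0.4 × 0.94×10⁻⁴ = 0.025568 m
Δh = 0.08700 + 0.20033 + 0.095642 + 0.025568 = 0.40854 m ≈ 409 mm

Δh = 409 mm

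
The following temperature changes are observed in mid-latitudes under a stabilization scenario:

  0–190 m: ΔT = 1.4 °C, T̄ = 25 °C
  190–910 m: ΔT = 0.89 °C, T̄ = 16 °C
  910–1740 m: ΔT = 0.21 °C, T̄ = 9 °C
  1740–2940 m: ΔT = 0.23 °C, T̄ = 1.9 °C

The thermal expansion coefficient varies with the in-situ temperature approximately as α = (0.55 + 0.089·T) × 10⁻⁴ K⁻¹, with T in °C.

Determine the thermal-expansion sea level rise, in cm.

24 cm of thermosteric rise

Layer 1: α = (0.55 + 0.089×25)×10⁻⁴ = 2.775×10⁻⁴ K⁻¹
Layer 2: α = (0.55 + 0.089×16)×10⁻⁴ = 1.974×10⁻⁴ K⁻¹
Layer 3: α = (0.55 + 0.089×9)×10⁻⁴ = 1.351×10⁻⁴ K⁻¹
Layer 4: α = (0.55 + 0.089×1.9)×10⁻⁴ = 0.7191×10⁻⁴ K⁻¹
190 × 1.4 × 2.775×10⁻⁴ = 0.073815 m
Layer 2: 0.89 × 720 × 1.974×10⁻⁴ = 0.12649392 m
910–1740 m: 0.21 × 1.351×10⁻⁴ × 830 = 0.02354793 m
Layer 4: 1200 × 0.7191×10⁻⁴ × 0.23 = 0.01984716 m
Δh = 0.073815 + 0.12649392 + 0.02354793 + 0.01984716 = 0.24370401 m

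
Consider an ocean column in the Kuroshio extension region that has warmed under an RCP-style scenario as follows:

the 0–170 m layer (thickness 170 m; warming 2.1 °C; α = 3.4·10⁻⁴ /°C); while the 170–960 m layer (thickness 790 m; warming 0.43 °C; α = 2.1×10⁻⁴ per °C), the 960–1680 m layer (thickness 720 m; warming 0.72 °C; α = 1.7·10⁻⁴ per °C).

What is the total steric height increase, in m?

Δh = 0.281 m

Layer 1: 170 × 2.1 × 3.4×10⁻⁴ = 0.12138 m
2.1×10⁻⁴ × 0.43 × 790 = 0.071337 m
Layer 3: 1.7×10⁻⁴ × 720 × 0.72 = 0.088128 m
Δh = 0.12138 + 0.071337 + 0.088128 = 0.280845 m ≈ 0.281 m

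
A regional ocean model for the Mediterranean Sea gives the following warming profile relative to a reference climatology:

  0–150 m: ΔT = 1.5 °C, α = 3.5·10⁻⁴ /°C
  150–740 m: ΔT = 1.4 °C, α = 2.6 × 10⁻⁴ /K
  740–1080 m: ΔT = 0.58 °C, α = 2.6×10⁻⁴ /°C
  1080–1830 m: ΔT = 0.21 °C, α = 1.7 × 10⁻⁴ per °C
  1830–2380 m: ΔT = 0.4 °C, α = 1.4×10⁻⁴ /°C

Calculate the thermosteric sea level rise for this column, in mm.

150 × 1.5 × 3.5×10⁻⁴ = 0.07875 m
150–740 m: 1.4 × 2.6×10⁻⁴ × 590 = 0.21476 m
Layer 3: 340 × 0.58 × 2.6×10⁻⁴ = 0.051272 m
1080–1830 m: 750 × 0.21 × 1.7×10⁻⁴ = 0.026775 m
1830–2380 m: 550 × 0.4 × 1.4×10⁻⁴ = 0.03080 m
Δh = 0.07875 + 0.21476 + 0.051272 + 0.026775 + 0.03080 = 0.402357 m

Δh = 402 mm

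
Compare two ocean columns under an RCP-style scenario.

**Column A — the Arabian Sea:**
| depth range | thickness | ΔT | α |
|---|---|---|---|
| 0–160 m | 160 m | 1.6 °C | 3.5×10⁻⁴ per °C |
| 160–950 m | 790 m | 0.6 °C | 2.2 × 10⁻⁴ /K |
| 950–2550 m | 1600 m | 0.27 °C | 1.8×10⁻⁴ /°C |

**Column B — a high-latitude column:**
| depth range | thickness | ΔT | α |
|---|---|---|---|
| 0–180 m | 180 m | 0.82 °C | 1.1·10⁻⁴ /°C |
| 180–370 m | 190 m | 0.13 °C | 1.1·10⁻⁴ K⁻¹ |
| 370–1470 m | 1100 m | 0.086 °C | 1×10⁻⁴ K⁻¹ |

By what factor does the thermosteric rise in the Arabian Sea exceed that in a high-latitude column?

a factor of 9.56

A 0–160 m: 3.5×10⁻⁴ × 1.6 × 160 = 0.08960 m
A Layer 2: 790 × 2.2×10⁻⁴ × 0.6 = 0.10428 m
A Layer 3: 1.8×10⁻⁴ × 1600 × 0.27 = 0.07776 m
A total: 0.27164 m
B Layer 1: 180 × 1.1×10⁻⁴ × 0.82 = 0.016236 m
B 1.1×10⁻⁴ × 190 × 0.13 = 0.002717 m
B Layer 3: 1100 × 0.086 × 1×10⁻⁴ = 0.00946 m
B total: 0.028413 m
Ratio: 0.27164 / 0.028413 ≈ 9.560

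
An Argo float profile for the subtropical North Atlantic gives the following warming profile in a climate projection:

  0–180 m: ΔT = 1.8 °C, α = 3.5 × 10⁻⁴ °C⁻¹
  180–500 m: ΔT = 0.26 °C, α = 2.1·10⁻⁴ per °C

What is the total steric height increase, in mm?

about 131 mm

Layer 1: 180 × 3.5×10⁻⁴ × 1.8 = 0.11340 m
Layer 2: 320 × 0.26 × 2.1×10⁻⁴ = 0.017472 m
Δh = 0.11340 + 0.017472 = 0.130872 m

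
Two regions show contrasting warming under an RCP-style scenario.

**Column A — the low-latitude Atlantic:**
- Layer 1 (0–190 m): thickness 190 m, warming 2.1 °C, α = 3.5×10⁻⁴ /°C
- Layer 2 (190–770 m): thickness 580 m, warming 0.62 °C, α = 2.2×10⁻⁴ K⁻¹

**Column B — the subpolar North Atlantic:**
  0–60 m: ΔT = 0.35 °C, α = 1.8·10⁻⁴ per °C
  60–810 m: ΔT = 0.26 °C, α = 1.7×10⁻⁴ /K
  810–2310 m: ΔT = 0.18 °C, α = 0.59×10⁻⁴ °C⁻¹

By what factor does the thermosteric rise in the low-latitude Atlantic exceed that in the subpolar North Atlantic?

A Layer 1: 190 × 2.1 × 3.5×10⁻⁴ = 0.13965 m
A 190–770 m: 580 × 2.2×10⁻⁴ × 0.62 = 0.079112 m
A total: 0.218762 m
B 60 × 1.8×10⁻⁴ × 0.35 = 0.00378 m
B 0.26 × 1.7×10⁻⁴ × 750 = 0.03315 m
B Layer 3: 0.18 × 1500 × 0.59×10⁻⁴ = 0.01593 m
B total: 0.05286 m
Ratio: 0.218762 / 0.05286 ≈ 4.139

4.1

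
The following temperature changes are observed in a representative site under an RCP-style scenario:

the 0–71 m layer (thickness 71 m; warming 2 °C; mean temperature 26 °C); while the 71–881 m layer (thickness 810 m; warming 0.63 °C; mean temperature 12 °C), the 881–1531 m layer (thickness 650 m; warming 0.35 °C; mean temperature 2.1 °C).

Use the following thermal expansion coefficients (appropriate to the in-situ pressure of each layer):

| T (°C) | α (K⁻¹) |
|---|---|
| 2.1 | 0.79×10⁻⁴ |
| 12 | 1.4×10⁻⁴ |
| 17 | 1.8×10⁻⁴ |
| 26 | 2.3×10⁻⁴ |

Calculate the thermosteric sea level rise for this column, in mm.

Δh ≈ 122 mm

Layer 1 at 26 °C → α = 2.3×10⁻⁴ K⁻¹
Layer 2 at 12 °C → α = 1.4×10⁻⁴ K⁻¹
Layer 3 at 2.1 °C → α = 0.79×10⁻⁴ K⁻¹
71 × 2 × 2.3×10⁻⁴ = 0.03266 m
71–881 m: 810 × 1.4×10⁻⁴ × 0.63 = 0.071442 m
881–1531 m: 0.35 × 650 × 0.79×10⁻⁴ = 0.0179725 m
Δh = 0.03266 + 0.071442 + 0.0179725 = 0.1220745 m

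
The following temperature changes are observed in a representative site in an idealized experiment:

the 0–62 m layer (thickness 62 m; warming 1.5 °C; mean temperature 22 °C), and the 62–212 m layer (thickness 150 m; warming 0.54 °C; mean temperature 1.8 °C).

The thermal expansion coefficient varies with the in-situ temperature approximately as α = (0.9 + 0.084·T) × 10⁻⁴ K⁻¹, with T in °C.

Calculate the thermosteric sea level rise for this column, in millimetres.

Layer 1: α = (0.9 + 0.084×22)×10⁻⁴ = 2.748×10⁻⁴ K⁻¹
Layer 2: α = (0.9 + 0.084×1.8)×10⁻⁴ = 1.0512×10⁻⁴ K⁻¹
0–62 m: 2.748×10⁻⁴ × 62 × 1.5 = 0.0255564 m
0.54 × 1.0512×10⁻⁴ × 150 = 0.00851472 m
Δh = 0.0255564 + 0.00851472 = 0.03407112 m

34 mm of thermosteric rise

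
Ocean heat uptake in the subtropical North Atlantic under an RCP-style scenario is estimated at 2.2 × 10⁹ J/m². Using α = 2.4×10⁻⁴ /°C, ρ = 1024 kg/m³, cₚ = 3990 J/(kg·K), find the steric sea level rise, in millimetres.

Δh = αQ/(ρcₚ) = 2.4×10⁻⁴ × 2.2×10⁹ / (1024 × 3990) ≈ 0.12923 m

Δh ≈ 129 mm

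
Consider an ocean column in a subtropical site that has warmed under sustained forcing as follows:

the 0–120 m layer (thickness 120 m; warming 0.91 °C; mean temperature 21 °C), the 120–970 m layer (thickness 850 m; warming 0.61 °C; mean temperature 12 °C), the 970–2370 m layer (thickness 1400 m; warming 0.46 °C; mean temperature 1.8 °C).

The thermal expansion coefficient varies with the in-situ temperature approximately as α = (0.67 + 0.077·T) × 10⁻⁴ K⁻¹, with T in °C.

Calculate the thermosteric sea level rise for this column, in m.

Layer 1: α = (0.67 + 0.077×21)×10⁻⁴ = 2.287×10⁻⁴ K⁻¹
Layer 2: α = (0.67 + 0.077×12)×10⁻⁴ = 1.594×10⁻⁴ K⁻¹
Layer 3: α = (0.67 + 0.077×1.8)×10⁻⁴ = 0.8086×10⁻⁴ K⁻¹
0–120 m: 2.287×10⁻⁴ × 120 × 0.91 = 0.02497404 m
Layer 2: 850 × 0.61 × 1.594×10⁻⁴ = 0.0826489 m
Layer 3: 0.8086×10⁻⁴ × 0.46 × 1400 = 0.05207384 m
Δh = 0.02497404 + 0.0826489 + 0.05207384 = 0.15969678 m ≈ 0.16 m

about 0.16 m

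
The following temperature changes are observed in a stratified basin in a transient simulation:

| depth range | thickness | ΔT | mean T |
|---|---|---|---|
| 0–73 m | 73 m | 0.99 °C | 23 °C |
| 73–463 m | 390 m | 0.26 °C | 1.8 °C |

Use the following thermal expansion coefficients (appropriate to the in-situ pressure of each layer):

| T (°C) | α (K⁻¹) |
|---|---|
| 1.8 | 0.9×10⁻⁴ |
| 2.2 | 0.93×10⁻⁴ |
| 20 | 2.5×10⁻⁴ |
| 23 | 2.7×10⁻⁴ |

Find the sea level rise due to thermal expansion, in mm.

Layer 1 at 23 °C → α = 2.7×10⁻⁴ K⁻¹
Layer 2 at 1.8 °C → α = 0.9×10⁻⁴ K⁻¹
0–73 m: 0.99 × 73 × 2.7×10⁻⁴ = 0.0195129 m
0.9×10⁻⁴ × 0.26 × 390 = 0.009126 m
Δh = 0.0195129 + 0.009126 = 0.0286389 m ≈ 28.6 mm

about 28.6 mm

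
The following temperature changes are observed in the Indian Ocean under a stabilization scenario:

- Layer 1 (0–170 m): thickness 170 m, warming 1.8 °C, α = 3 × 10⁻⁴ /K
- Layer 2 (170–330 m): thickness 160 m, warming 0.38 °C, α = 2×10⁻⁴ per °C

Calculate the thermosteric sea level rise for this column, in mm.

Δh = 104 mm

0–170 m: 170 × 3×10⁻⁴ × 1.8 = 0.09180 m
Layer 2: 2×10⁻⁴ × 0.38 × 160 = 0.01216 m
Δh = 0.09180 + 0.01216 = 0.10396 m ≈ 104 mm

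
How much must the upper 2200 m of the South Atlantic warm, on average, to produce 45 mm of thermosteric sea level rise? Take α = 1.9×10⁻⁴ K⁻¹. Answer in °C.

ΔT = Δh/(αH) = 0.045 / (1.9×10⁻⁴ × 2200) ≈ 0.1077 °C

about 0.11 °C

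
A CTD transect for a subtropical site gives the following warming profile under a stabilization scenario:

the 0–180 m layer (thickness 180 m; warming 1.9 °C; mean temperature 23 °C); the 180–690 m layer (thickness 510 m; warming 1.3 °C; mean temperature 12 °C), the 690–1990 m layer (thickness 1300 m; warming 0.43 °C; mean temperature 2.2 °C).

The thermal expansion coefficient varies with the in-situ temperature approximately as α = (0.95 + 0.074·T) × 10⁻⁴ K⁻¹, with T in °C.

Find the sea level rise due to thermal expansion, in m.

0.275 m of thermosteric rise

Layer 1: α = (0.95 + 0.074×23)×10⁻⁴ = 2.652×10⁻⁴ K⁻¹
Layer 2: α = (0.95 + 0.074×12)×10⁻⁴ = 1.838×10⁻⁴ K⁻¹
Layer 3: α = (0.95 + 0.074×2.2)×10⁻⁴ = 1.1128×10⁻⁴ K⁻¹
Layer 1: 180 × 2.652×10⁻⁴ × 1.9 = 0.0906984 m
180–690 m: 1.838×10⁻⁴ × 1.3 × 510 = 0.1218594 m
690–1990 m: 1300 × 0.43 × 1.1128×10⁻⁴ = 0.06220552 m
Δh = 0.0906984 + 0.1218594 + 0.06220552 = 0.27476332 m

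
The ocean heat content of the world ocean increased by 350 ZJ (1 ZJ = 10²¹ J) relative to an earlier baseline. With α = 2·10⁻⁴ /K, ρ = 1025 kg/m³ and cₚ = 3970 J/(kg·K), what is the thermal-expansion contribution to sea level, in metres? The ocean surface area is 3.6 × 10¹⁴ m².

Per unit area: Q = 350×10²¹ / (3.6×10¹⁴) ≈ 9.722×10⁸ J/m²
Δh = αQ/(ρcₚ) = 2×10⁻⁴ × 9.722×10⁸ / (1025 × 3970) ≈ 0.047783 m

0.0478 m of thermosteric rise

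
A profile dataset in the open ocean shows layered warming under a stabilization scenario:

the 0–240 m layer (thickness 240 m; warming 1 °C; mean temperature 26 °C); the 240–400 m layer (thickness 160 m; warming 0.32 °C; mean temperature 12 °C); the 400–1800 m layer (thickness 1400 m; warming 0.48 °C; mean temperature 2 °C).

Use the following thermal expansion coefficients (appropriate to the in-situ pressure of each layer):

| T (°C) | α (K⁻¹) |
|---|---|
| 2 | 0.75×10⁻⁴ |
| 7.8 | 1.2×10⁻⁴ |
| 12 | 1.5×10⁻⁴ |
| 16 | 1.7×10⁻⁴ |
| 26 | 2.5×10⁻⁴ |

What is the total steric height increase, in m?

0.118 m

Layer 1 at 26 °C → α = 2.5×10⁻⁴ K⁻¹
Layer 2 at 12 °C → α = 1.5×10⁻⁴ K⁻¹
Layer 3 at 2 °C → α = 0.75×10⁻⁴ K⁻¹
0–240 m: 240 × 1 × 2.5×10⁻⁴ = 0.06000 m
1.5×10⁻⁴ × 0.32 × 160 = 0.00768 m
Layer 3: 0.48 × 1400 × 0.75×10⁻⁴ = 0.05040 m
Δh = 0.06000 + 0.00768 + 0.05040 = 0.11808 m ≈ 0.118 m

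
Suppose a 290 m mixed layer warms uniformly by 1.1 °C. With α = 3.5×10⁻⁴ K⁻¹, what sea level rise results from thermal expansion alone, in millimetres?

Δh = 112 mm

Δh = αΔT·H = 3.5×10⁻⁴ × 1.1 × 290 = 0.11165 m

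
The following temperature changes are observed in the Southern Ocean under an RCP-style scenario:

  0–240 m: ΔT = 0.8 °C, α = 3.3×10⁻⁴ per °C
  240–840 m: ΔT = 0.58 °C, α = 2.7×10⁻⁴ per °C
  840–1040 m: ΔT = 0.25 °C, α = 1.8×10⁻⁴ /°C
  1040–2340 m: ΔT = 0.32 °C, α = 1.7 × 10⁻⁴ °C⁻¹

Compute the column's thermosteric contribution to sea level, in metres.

Δh = 0.237 m

0–240 m: 3.3×10⁻⁴ × 0.8 × 240 = 0.06336 m
Layer 2: 600 × 2.7×10⁻⁴ × 0.58 = 0.09396 m
840–1040 m: 200 × 1.8×10⁻⁴ × 0.25 = 0.00900 m
1300 × 0.32 × 1.7×10⁻⁴ = 0.07072 m
Δh = 0.06336 + 0.09396 + 0.00900 + 0.07072 = 0.23704 m ≈ 0.237 m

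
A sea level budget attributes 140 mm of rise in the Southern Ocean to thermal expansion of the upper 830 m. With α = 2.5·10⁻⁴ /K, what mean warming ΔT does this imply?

about 0.67 K

ΔT = Δh/(αH) = 0.14 / (2.5×10⁻⁴ × 830) ≈ 0.6747 K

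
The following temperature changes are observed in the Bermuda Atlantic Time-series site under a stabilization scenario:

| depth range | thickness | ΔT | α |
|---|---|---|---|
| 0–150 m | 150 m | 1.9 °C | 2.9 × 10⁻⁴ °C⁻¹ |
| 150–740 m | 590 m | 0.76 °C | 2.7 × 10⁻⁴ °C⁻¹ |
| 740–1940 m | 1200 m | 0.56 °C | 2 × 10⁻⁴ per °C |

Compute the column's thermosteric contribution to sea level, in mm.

Δh = 338 mm

150 × 2.9×10⁻⁴ × 1.9 = 0.08265 m
0.76 × 2.7×10⁻⁴ × 590 = 0.121068 m
740–1940 m: 1200 × 2×10⁻⁴ × 0.56 = 0.13440 m
Δh = 0.08265 + 0.121068 + 0.13440 = 0.338118 m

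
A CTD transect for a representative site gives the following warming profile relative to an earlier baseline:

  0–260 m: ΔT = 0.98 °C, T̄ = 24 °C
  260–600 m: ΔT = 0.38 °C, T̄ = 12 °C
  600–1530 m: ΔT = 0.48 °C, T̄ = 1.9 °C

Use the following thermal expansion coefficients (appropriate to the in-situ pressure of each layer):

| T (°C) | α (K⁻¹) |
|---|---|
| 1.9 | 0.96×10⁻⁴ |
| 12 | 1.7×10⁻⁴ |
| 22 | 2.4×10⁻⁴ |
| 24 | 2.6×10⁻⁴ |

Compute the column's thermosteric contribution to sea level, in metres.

Layer 1 at 24 °C → α = 2.6×10⁻⁴ K⁻¹
Layer 2 at 12 °C → α = 1.7×10⁻⁴ K⁻¹
Layer 3 at 1.9 °C → α = 0.96×10⁻⁴ K⁻¹
Layer 1: 2.6×10⁻⁴ × 260 × 0.98 = 0.066248 m
Layer 2: 0.38 × 340 × 1.7×10⁻⁴ = 0.021964 m
Layer 3: 0.96×10⁻⁴ × 0.48 × 930 = 0.0428544 m
Δh = 0.066248 + 0.021964 + 0.0428544 = 0.1310664 m

about 0.131 m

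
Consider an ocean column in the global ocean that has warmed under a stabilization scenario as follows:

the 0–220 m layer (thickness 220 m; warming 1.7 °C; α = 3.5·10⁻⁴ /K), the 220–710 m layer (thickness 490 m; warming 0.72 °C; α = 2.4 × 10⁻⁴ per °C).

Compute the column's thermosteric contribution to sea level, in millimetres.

Δh ≈ 220 mm

0–220 m: 1.7 × 220 × 3.5×10⁻⁴ = 0.13090 m
Layer 2: 0.72 × 2.4×10⁻⁴ × 490 = 0.084672 m
Δh = 0.13090 + 0.084672 = 0.215572 m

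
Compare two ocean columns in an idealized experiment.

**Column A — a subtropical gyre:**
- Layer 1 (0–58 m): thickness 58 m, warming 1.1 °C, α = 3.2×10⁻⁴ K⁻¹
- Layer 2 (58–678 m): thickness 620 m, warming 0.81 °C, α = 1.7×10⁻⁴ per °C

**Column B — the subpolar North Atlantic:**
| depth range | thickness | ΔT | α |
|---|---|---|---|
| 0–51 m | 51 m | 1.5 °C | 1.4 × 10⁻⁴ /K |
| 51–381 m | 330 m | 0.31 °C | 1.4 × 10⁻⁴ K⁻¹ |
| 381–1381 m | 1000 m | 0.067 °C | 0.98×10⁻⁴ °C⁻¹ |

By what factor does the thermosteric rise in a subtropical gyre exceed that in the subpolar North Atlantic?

A Layer 1: 58 × 1.1 × 3.2×10⁻⁴ = 0.020416 m
A 58–678 m: 0.81 × 1.7×10⁻⁴ × 620 = 0.085374 m
A total: 0.10579 m
B Layer 1: 1.4×10⁻⁴ × 51 × 1.5 = 0.01071 m
B Layer 2: 330 × 1.4×10⁻⁴ × 0.31 = 0.014322 m
B 0.067 × 1000 × 0.98×10⁻⁴ = 0.006566 m
B total: 0.031598 m
Ratio: 0.10579 / 0.031598 ≈ 3.348

3.35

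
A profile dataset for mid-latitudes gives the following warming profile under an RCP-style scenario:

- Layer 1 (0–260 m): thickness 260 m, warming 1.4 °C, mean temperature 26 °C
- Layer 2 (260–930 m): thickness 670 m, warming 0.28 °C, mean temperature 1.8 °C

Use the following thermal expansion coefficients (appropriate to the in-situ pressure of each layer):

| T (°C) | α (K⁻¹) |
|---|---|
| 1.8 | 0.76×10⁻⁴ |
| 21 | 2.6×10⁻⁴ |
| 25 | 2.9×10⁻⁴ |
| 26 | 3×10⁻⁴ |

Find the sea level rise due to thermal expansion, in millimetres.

Layer 1 at 26 °C → α = 3×10⁻⁴ K⁻¹
Layer 2 at 1.8 °C → α = 0.76×10⁻⁴ K⁻¹
260 × 1.4 × 3×10⁻⁴ = 0.10920 m
260–930 m: 0.76×10⁻⁴ × 670 × 0.28 = 0.0142576 m
Δh = 0.10920 + 0.0142576 = 0.1234576 m ≈ 123 mm

Δh ≈ 123 mm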